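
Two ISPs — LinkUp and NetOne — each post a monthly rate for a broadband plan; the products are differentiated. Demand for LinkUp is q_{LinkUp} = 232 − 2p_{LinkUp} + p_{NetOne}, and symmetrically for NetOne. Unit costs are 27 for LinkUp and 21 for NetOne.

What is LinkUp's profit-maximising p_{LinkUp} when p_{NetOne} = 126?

103

LinkUp's profit: π = (p_{LinkUp} − 27)(232 − 2p_{LinkUp} + p_{NetOne}).
∂π/∂p_{LinkUp} = 286 − 4p_{LinkUp} + p_{NetOne} = 0 ⇒ p_{LinkUp} = 71.5 + 0.25p_{NetOne}.
At p_{NetOne} = 126: p_{LinkUp} = 71.5 + 0.25·126 = 103.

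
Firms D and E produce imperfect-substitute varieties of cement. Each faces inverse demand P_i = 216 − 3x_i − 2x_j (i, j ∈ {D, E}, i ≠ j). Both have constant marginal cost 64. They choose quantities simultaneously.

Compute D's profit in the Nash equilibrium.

Firm D's profit: π = x_D(216 − 3x_D − 2x_E) − 64x_D.
∂π/∂x_D = 152 − 6x_D − 2x_E = 0 ⇒ x_D = 76/3 − (1/3)x_E.
Setting x_D = x_E in the reaction function: x_D = 76/3 − (1/3)x_D, so x_D = (76/3) / (4/3) = 19.
P_D = 216 − 3·19 − 2·19 = 121.
Profit = (121 − 64)·19 = 1083.

1083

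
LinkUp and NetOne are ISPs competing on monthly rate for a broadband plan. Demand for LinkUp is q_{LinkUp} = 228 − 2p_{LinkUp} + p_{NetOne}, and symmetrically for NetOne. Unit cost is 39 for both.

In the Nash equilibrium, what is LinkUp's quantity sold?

LinkUp's profit: π = (p_{LinkUp} − 39)(228 − 2p_{LinkUp} + p_{NetOne}).
∂π/∂p_{LinkUp} = 306 − 4p_{LinkUp} + p_{NetOne} = 0 ⇒ p_{LinkUp} = 76.5 + 0.25p_{NetOne}.
The game is symmetric, so in equilibrium p_{NetOne} = p_{LinkUp}: the reaction function gives 0.75p_{LinkUp} = 76.5, hence p_{LinkUp} = 102.
q_{LinkUp} = 228 − 2·102 + 102 = 126.

126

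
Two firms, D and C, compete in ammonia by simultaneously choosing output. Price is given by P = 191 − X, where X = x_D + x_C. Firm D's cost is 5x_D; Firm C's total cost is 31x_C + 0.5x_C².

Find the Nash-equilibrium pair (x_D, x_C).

79.6, 26.8

Firm D's profit: π = x_D(191 − (x_D + x_C)) − 5x_D.
∂π/∂x_D = 186 − 2x_D − x_C = 0, so x_D = 93 − 0.5x_C.
For C: ∂π/∂x_C = 160 − 3x_C − x_D = 0 ⇒ x_C = 160/3 − (1/3)x_D.
Plugging x_C into D's best response: x_D = 93 − 0.5(160/3 − (1/3)x_D) ⇒ (5/6)x_D = 199/3, so x_D = 79.6.
Then x_C = 160/3 − (1/3)·79.6 = 26.8.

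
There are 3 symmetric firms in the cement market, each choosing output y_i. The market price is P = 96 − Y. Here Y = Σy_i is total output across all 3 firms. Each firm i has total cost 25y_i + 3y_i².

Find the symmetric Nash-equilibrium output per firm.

A representative firm's profit is π_i = y_i(96 − Y) − 25y_i − 3y_i², with Y = y_i + Σ_{j≠i} y_j.
First-order condition: 71 − 8y_i − Σ_{j≠i} y_j = 0.
In a symmetric equilibrium every firm chooses the same y, so Σ_{j≠i} y_j = 2y. The condition becomes 71 − 10y = 0, giving y = 71/10 = 7.1.

7.1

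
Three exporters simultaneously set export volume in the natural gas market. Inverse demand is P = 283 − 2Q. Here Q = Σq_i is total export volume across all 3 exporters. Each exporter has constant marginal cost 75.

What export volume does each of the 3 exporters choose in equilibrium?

A representative exporter's profit is π_i = q_i(283 − 2Q) − 75q_i, with Q = q_i + Σ_{j≠i} q_j.
First-order condition: 208 − 4q_i − 2Σ_{j≠i} q_j = 0.
With identical exporters, set every q_j = q: then 208 − 4q − 4q = 0, i.e. q = 208/8 = 26.

26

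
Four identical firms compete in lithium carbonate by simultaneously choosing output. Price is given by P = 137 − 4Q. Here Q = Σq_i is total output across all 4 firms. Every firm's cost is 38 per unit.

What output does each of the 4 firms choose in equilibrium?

A representative firm's profit is π_i = q_i(137 − 4Q) − 38q_i, with Q = q_i + Σ_{j≠i} q_j.
First-order condition: 99 − 8q_i − 4Σ_{j≠i} q_j = 0.
Imposing symmetry (q_j = q for all j) turns Σ_{j≠i} q_j into 3q, so 99 = 20q and q = 4.95.

4.95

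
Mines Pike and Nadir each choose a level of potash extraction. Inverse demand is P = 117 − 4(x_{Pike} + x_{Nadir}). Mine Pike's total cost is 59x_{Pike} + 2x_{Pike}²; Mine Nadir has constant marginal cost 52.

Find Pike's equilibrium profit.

Mine Pike's profit: π = x_{Pike}(117 − 4(x_{Pike} + x_{Nadir})) − 59x_{Pike} − 2x_{Pike}².
∂π/∂x_{Pike} = 58 − 12x_{Pike} − 4x_{Nadir} = 0, so x_{Pike} = 29/6 − (1/3)x_{Nadir}.
For Nadir: ∂π/∂x_{Nadir} = 65 − 8x_{Nadir} − 4x_{Pike} = 0 ⇒ x_{Nadir} = 8.125 − 0.5x_{Pike}.
Substituting the second reaction function into the first: x_{Pike} = 29/6 − (1/3)(8.125 − 0.5x_{Pike}), which gives (5/6)x_{Pike} = 2.125 ⇒ x_{Pike} = 2.55.
Then x_{Nadir} = 8.125 − 0.5·2.55 = 6.85.
Price P = 117 − 4·9.4 = 79.4.
Pike's profit: (79.4 − 59)·2.55 − 2(2.55)² = 39.015.

39.015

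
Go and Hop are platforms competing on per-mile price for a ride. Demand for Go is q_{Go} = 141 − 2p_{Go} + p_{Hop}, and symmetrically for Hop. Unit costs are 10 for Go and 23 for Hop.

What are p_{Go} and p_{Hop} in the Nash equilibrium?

55.4, 60.6

Go's profit: π = (p_{Go} − 10)(141 − 2p_{Go} + p_{Hop}).
∂π/∂p_{Go} = 161 − 4p_{Go} + p_{Hop} = 0 ⇒ p_{Go} = 40.25 + 0.25p_{Hop}.
Similarly p_{Hop} = 46.75 + 0.25p_{Go}.
Substituting the second reaction function into the first: p_{Go} = 40.25 + 0.25(46.75 + 0.25p_{Go}), which gives 0.9375p_{Go} = 51.9375 ⇒ p_{Go} = 55.4.
Then p_{Hop} = 46.75 + 0.25·55.4 = 60.6.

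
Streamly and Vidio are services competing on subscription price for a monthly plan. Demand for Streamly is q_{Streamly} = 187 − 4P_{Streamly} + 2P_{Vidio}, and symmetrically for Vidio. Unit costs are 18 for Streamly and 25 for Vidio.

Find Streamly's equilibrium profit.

2724.84

Streamly's profit: π = (P_{Streamly} − 18)(187 − 4P_{Streamly} + 2P_{Vidio}).
∂π/∂P_{Streamly} = 259 − 8P_{Streamly} + 2P_{Vidio} = 0 ⇒ P_{Streamly} = 32.375 + 0.25P_{Vidio}.
Similarly P_{Vidio} = 35.875 + 0.25P_{Streamly}.
Substituting the second reaction function into the first: P_{Streamly} = 32.375 + 0.25(35.875 + 0.25P_{Streamly}), which gives 0.9375P_{Streamly} = 1323/32 ⇒ P_{Streamly} = 44.1.
Then P_{Vidio} = 35.875 + 0.25·44.1 = 46.9.
q_{Streamly} = 187 − 4·44.1 + 2·46.9 = 104.4.
Profit = (44.1 − 18)·104.4 = 2724.84.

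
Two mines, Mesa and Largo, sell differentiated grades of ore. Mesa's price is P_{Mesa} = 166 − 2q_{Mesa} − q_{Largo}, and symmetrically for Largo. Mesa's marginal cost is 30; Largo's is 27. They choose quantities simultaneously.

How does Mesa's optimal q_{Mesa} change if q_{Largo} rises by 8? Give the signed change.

Mine Mesa's profit: π = q_{Mesa}(166 − 2q_{Mesa} − q_{Largo}) − 30q_{Mesa}.
∂π/∂q_{Mesa} = 136 − 4q_{Mesa} − q_{Largo} = 0 ⇒ q_{Mesa} = 34 − 0.25q_{Largo}.
The reaction-function slope is −0.25, so an 8-unit rise in q_{Largo} moves q_{Mesa} by −0.25 × 8 = −2. Mesa's best response falls — the actions are strategic substitutes.

-2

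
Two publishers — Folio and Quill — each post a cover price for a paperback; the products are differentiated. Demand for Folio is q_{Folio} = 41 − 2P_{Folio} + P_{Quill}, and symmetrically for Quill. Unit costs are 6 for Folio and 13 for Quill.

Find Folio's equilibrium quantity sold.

Folio's profit: π = (P_{Folio} − 6)(41 − 2P_{Folio} + P_{Quill}).
∂π/∂P_{Folio} = 53 − 4P_{Folio} + P_{Quill} = 0 ⇒ P_{Folio} = 13.25 + 0.25P_{Quill}.
Similarly P_{Quill} = 16.75 + 0.25P_{Folio}.
Plugging P_{Quill} into Folio's best response: P_{Folio} = 13.25 + 0.25(16.75 + 0.25P_{Folio}) ⇒ 0.9375P_{Folio} = 17.4375, so P_{Folio} = 18.6.
Then P_{Quill} = 16.75 + 0.25·18.6 = 21.4.
q_{Folio} = 41 − 2·18.6 + 21.4 = 25.2.

25.2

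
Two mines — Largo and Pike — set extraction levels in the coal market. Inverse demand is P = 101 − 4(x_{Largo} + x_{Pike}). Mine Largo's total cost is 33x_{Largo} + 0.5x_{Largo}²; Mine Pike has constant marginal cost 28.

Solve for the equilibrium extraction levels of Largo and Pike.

Mine Largo's profit: π = x_{Largo}(101 − 4(x_{Largo} + x_{Pike})) − 33x_{Largo} − 0.5x_{Largo}².
∂π/∂x_{Largo} = 68 − 9x_{Largo} − 4x_{Pike} = 0, so x_{Largo} = 68/9 − (4/9)x_{Pike}.
For Pike: ∂π/∂x_{Pike} = 73 − 8x_{Pike} − 4x_{Largo} = 0 ⇒ x_{Pike} = 9.125 − 0.5x_{Largo}.
Plugging x_{Pike} into Largo's best response: x_{Largo} = 68/9 − (4/9)(9.125 − 0.5x_{Largo}) ⇒ (7/9)x_{Largo} = 3.5, so x_{Largo} = 4.5.
Then x_{Pike} = 9.125 − 0.5·4.5 = 6.875.

4.5, 6.875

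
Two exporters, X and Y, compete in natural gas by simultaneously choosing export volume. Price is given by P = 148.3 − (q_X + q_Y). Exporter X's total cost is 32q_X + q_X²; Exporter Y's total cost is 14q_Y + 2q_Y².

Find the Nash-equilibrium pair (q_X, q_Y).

Exporter X's profit: π = q_X(148.3 − (q_X + q_Y)) − 32q_X − q_X².
∂π/∂q_X = 116.3 − 4q_X − q_Y = 0, so q_X = 29.075 − 0.25q_Y.
For Y: ∂π/∂q_Y = 134.3 − 6q_Y − q_X = 0 ⇒ q_Y = 1343/60 − (1/6)q_X.
Plugging q_Y into X's best response: q_X = 29.075 − 0.25(1343/60 − (1/6)q_X) ⇒ (23/24)q_X = 1127/48, so q_X = 24.5.
Then q_Y = 1343/60 − (1/6)·24.5 = 18.3.

24.5, 18.3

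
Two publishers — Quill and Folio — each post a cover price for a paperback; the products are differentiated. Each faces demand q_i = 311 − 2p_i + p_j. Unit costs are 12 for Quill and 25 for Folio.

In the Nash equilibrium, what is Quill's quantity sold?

202.8

Quill's profit: π = (p_{Quill} − 12)(311 − 2p_{Quill} + p_{Folio}).
∂π/∂p_{Quill} = 335 − 4p_{Quill} + p_{Folio} = 0 ⇒ p_{Quill} = 83.75 + 0.25p_{Folio}.
Similarly p_{Folio} = 90.25 + 0.25p_{Quill}.
Substituting the second reaction function into the first: p_{Quill} = 83.75 + 0.25(90.25 + 0.25p_{Quill}), which gives 0.9375p_{Quill} = 106.3125 ⇒ p_{Quill} = 113.4.
Then p_{Folio} = 90.25 + 0.25·113.4 = 118.6.
q_{Quill} = 311 − 2·113.4 + 118.6 = 202.8.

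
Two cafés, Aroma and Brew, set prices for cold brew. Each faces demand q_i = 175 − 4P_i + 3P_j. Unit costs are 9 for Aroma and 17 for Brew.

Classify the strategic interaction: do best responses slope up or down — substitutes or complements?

Aroma's profit: π = (P_{Aroma} − 9)(175 − 4P_{Aroma} + 3P_{Brew}).
∂π/∂P_{Aroma} = 211 − 8P_{Aroma} + 3P_{Brew} = 0 ⇒ P_{Aroma} = 26.375 + 0.375P_{Brew}.
The best-response slope dP_{Aroma}/dP_{Brew} = 0.375 > 0: the reaction function is upward-sloping, so the choices are strategic complements.

strategic complements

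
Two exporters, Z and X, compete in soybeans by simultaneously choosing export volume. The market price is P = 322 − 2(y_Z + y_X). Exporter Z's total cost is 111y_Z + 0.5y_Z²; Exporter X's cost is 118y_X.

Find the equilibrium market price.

192.75

Exporter Z's profit: π = y_Z(322 − 2(y_Z + y_X)) − 111y_Z − 0.5y_Z².
∂π/∂y_Z = 211 − 5y_Z − 2y_X = 0, so y_Z = 42.2 − 0.4y_X.
For X: ∂π/∂y_X = 204 − 4y_X − 2y_Z = 0 ⇒ y_X = 51 − 0.5y_Z.
Solving the two reaction functions simultaneously: (1 − (−0.4)(−0.5))y_Z = 42.2 − 0.4·51, so 0.8y_Z = 21.8 and y_Z = 27.25.
Then y_X = 51 − 0.5·27.25 = 37.375.
Equilibrium price: P = 322 − 2·64.625 = 192.75.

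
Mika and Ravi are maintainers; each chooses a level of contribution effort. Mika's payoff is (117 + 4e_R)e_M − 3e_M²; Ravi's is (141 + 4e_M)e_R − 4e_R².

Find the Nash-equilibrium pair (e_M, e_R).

Expanding Mika's payoff: 117e_M + 4e_Re_M − 3e_M².
∂π/∂e_M = 117 + 4e_R − 6e_M = 0, so e_M = 19.5 + (2/3)e_R.
Likewise for Ravi: e_R = 17.625 + 0.5e_M.
Plugging e_R into Mika's best response: e_M = 19.5 + (2/3)(17.625 + 0.5e_M) ⇒ (2/3)e_M = 31.25, so e_M = 46.875.
Then e_R = 17.625 + 0.5·46.875 = 41.0625.

46.875, 41.0625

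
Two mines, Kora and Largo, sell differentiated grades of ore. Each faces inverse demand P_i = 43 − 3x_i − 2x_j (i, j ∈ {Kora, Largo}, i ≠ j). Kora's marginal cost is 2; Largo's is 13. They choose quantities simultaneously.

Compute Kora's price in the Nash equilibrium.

Mine Kora's profit: π = x_{Kora}(43 − 3x_{Kora} − 2x_{Largo}) − 2x_{Kora}.
∂π/∂x_{Kora} = 41 − 6x_{Kora} − 2x_{Largo} = 0 ⇒ x_{Kora} = 41/6 − (1/3)x_{Largo}.
Similarly x_{Largo} = 5 − (1/3)x_{Kora}.
Plugging x_{Largo} into Kora's best response: x_{Kora} = 41/6 − (1/3)(5 − (1/3)x_{Kora}) ⇒ (8/9)x_{Kora} = 31/6, so x_{Kora} = 5.8125.
Then x_{Largo} = 5 − (1/3)·5.8125 = 3.0625.
P_{Kora} = 43 − 3·5.8125 − 2·3.0625 = 19.4375.

19.4375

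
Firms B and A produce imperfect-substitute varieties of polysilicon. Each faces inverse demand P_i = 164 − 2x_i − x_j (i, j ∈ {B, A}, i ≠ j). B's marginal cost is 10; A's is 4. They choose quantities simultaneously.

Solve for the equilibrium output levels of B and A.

Firm B's profit: π = x_B(164 − 2x_B − x_A) − 10x_B.
∂π/∂x_B = 154 − 4x_B − x_A = 0 ⇒ x_B = 38.5 − 0.25x_A.
Similarly x_A = 40 − 0.25x_B.
Solving the two reaction functions simultaneously: (1 − (−0.25)(−0.25))x_B = 38.5 − 0.25·40, so 0.9375x_B = 28.5 and x_B = 30.4.
Then x_A = 40 − 0.25·30.4 = 32.4.

30.4, 32.4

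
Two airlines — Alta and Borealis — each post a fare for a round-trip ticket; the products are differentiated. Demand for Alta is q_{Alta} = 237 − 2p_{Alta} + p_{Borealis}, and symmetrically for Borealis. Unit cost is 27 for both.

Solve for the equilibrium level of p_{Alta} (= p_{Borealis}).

97

Alta's profit: π = (p_{Alta} − 27)(237 − 2p_{Alta} + p_{Borealis}).
∂π/∂p_{Alta} = 291 − 4p_{Alta} + p_{Borealis} = 0 ⇒ p_{Alta} = 72.75 + 0.25p_{Borealis}.
The game is symmetric, so in equilibrium p_{Borealis} = p_{Alta}: the reaction function gives 0.75p_{Alta} = 72.75, hence p_{Alta} = 97.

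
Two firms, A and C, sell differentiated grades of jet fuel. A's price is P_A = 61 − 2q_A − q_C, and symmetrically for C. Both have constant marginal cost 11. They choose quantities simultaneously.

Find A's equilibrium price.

Firm A's profit: π = q_A(61 − 2q_A − q_C) − 11q_A.
∂π/∂q_A = 50 − 4q_A − q_C = 0 ⇒ q_A = 12.5 − 0.25q_C.
By symmetry q_C = q_A; substituting into the reaction function, 1.25q_A = 12.5 and q_A = 10.
P_A = 61 − 2·10 − 10 = 31.

31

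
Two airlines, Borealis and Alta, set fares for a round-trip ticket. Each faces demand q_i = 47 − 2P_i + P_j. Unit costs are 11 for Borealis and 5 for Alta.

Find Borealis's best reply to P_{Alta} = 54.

30.75

Borealis's profit: π = (P_{Borealis} − 11)(47 − 2P_{Borealis} + P_{Alta}).
∂π/∂P_{Borealis} = 69 − 4P_{Borealis} + P_{Alta} = 0 ⇒ P_{Borealis} = 17.25 + 0.25P_{Alta}.
At P_{Alta} = 54: P_{Borealis} = 17.25 + 0.25·54 = 30.75.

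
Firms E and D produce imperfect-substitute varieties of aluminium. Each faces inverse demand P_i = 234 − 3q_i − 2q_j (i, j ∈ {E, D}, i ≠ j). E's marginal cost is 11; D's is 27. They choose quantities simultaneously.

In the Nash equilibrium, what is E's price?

97.625

Firm E's profit: π = q_E(234 − 3q_E − 2q_D) − 11q_E.
∂π/∂q_E = 223 − 6q_E − 2q_D = 0 ⇒ q_E = 223/6 − (1/3)q_D.
Similarly q_D = 34.5 − (1/3)q_E.
Substituting the second reaction function into the first: q_E = 223/6 − (1/3)(34.5 − (1/3)q_E), which gives (8/9)q_E = 77/3 ⇒ q_E = 28.875.
Then q_D = 34.5 − (1/3)·28.875 = 24.875.
P_E = 234 − 3·28.875 − 2·24.875 = 97.625.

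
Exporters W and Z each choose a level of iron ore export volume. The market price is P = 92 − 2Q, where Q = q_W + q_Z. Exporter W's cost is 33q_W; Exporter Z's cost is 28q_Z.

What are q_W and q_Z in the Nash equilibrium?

Exporter W's profit: π = q_W(92 − 2(q_W + q_Z)) − 33q_W.
∂π/∂q_W = 59 − 4q_W − 2q_Z = 0, so q_W = 14.75 − 0.5q_Z.
By the same steps for Z: q_Z = 16 − 0.5q_W.
Solving the two reaction functions simultaneously: (1 − (−0.5)(−0.5))q_W = 14.75 − 0.5·16, so 0.75q_W = 6.75 and q_W = 9.
Then q_Z = 16 − 0.5·9 = 11.5.

9, 11.5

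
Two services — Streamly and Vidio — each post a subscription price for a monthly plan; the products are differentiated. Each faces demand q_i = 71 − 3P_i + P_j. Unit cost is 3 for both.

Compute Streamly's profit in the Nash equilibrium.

Streamly's profit: π = (P_{Streamly} − 3)(71 − 3P_{Streamly} + P_{Vidio}).
∂π/∂P_{Streamly} = 80 − 6P_{Streamly} + P_{Vidio} = 0 ⇒ P_{Streamly} = 40/3 + (1/6)P_{Vidio}.
Setting P_{Streamly} = P_{Vidio} in the reaction function: P_{Streamly} = 40/3 + (1/6)P_{Streamly}, so P_{Streamly} = (40/3) / (5/6) = 16.
q_{Streamly} = 71 − 3·16 + 16 = 39.
Profit = (16 − 3)·39 = 507.

507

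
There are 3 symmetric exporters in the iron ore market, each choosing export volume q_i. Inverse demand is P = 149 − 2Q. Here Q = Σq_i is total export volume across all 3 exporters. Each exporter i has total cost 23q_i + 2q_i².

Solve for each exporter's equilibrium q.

A representative exporter's profit is π_i = q_i(149 − 2Q) − 23q_i − 2q_i², with Q = q_i + Σ_{j≠i} q_j.
First-order condition: 126 − 8q_i − 2Σ_{j≠i} q_j = 0.
In a symmetric equilibrium every exporter chooses the same q, so Σ_{j≠i} q_j = 2q. The condition becomes 126 − 12q = 0, giving q = 126/12 = 10.5.

10.5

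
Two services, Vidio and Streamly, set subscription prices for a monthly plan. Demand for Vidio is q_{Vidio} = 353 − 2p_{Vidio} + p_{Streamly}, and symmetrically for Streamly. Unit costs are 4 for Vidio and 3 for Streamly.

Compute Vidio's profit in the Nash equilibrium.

27004.88

Vidio's profit: π = (p_{Vidio} − 4)(353 − 2p_{Vidio} + p_{Streamly}).
∂π/∂p_{Vidio} = 361 − 4p_{Vidio} + p_{Streamly} = 0 ⇒ p_{Vidio} = 90.25 + 0.25p_{Streamly}.
Similarly p_{Streamly} = 89.75 + 0.25p_{Vidio}.
Substituting the second reaction function into the first: p_{Vidio} = 90.25 + 0.25(89.75 + 0.25p_{Vidio}), which gives 0.9375p_{Vidio} = 112.6875 ⇒ p_{Vidio} = 120.2.
Then p_{Streamly} = 89.75 + 0.25·120.2 = 119.8.
q_{Vidio} = 353 − 2·120.2 + 119.8 = 232.4.
Profit = (120.2 − 4)·232.4 = 27004.88.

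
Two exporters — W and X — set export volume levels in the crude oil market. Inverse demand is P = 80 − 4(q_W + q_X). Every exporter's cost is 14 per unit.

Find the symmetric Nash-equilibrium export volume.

5.5

Exporter W's profit: π = q_W(80 − 4(q_W + q_X)) − 14q_W.
∂π/∂q_W = 66 − 8q_W − 4q_X = 0, so q_W = 8.25 − 0.5q_X.
The game is symmetric, so in equilibrium q_X = q_W: the reaction function gives 1.5q_W = 8.25, hence q_W = 5.5.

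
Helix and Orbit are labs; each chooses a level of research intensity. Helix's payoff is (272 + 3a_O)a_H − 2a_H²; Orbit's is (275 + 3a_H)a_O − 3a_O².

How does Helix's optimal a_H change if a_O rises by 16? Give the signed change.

12

Expanding Helix's payoff: 272a_H + 3a_Oa_H − 2a_H².
∂π/∂a_H = 272 + 3a_O − 4a_H = 0, so a_H = 68 + 0.75a_O.
The reaction-function slope is 0.75, so a 16-unit rise in a_O moves a_H by 0.75 × 16 = 12. Helix's best response rises — the actions are strategic complements.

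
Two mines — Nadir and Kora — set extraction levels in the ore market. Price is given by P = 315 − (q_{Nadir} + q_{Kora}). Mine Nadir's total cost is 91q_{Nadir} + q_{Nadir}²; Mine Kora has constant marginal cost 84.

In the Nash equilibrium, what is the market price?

184

Mine Nadir's profit: π = q_{Nadir}(315 − (q_{Nadir} + q_{Kora})) − 91q_{Nadir} − q_{Nadir}².
∂π/∂q_{Nadir} = 224 − 4q_{Nadir} − q_{Kora} = 0, so q_{Nadir} = 56 − 0.25q_{Kora}.
For Kora: ∂π/∂q_{Kora} = 231 − 2q_{Kora} − q_{Nadir} = 0 ⇒ q_{Kora} = 115.5 − 0.5q_{Nadir}.
Solving the two reaction functions simultaneously: (1 − (−0.25)(−0.5))q_{Nadir} = 56 − 0.25·115.5, so 0.875q_{Nadir} = 27.125 and q_{Nadir} = 31.
Then q_{Kora} = 115.5 − 0.5·31 = 100.
Equilibrium price: P = 315 − 131 = 184.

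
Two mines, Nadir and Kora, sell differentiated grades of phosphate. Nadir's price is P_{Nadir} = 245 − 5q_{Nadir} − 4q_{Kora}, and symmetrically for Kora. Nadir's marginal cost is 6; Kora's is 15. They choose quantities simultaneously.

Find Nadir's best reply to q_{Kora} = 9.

Mine Nadir's profit: π = q_{Nadir}(245 − 5q_{Nadir} − 4q_{Kora}) − 6q_{Nadir}.
∂π/∂q_{Nadir} = 239 − 10q_{Nadir} − 4q_{Kora} = 0 ⇒ q_{Nadir} = 23.9 − 0.4q_{Kora}.
At q_{Kora} = 9: q_{Nadir} = 23.9 − 0.4·9 = 20.3.

20.3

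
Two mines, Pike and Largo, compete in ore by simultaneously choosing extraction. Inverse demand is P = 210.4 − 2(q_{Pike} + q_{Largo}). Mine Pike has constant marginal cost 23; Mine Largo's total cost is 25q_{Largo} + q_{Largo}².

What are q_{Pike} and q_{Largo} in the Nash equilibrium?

Mine Pike's profit: π = q_{Pike}(210.4 − 2(q_{Pike} + q_{Largo})) − 23q_{Pike}.
∂π/∂q_{Pike} = 187.4 − 4q_{Pike} − 2q_{Largo} = 0, so q_{Pike} = 46.85 − 0.5q_{Largo}.
For Largo: ∂π/∂q_{Largo} = 185.4 − 6q_{Largo} − 2q_{Pike} = 0 ⇒ q_{Largo} = 30.9 − (1/3)q_{Pike}.
Plugging q_{Largo} into Pike's best response: q_{Pike} = 46.85 − 0.5(30.9 − (1/3)q_{Pike}) ⇒ (5/6)q_{Pike} = 31.4, so q_{Pike} = 37.68.
Then q_{Largo} = 30.9 − (1/3)·37.68 = 18.34.

37.68, 18.34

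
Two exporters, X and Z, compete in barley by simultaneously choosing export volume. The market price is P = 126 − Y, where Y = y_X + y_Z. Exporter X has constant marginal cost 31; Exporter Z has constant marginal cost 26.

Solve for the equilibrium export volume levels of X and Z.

30, 35

Exporter X's profit: π = y_X(126 − (y_X + y_Z)) − 31y_X.
∂π/∂y_X = 95 − 2y_X − y_Z = 0, so y_X = 47.5 − 0.5y_Z.
By the same steps for Z: y_Z = 50 − 0.5y_X.
Substituting the second reaction function into the first: y_X = 47.5 − 0.5(50 − 0.5y_X), which gives 0.75y_X = 22.5 ⇒ y_X = 30.
Then y_Z = 50 − 0.5·30 = 35.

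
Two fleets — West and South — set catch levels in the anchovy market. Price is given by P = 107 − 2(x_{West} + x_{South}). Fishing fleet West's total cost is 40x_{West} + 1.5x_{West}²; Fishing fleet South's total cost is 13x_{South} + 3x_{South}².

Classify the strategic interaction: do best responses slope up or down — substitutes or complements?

strategic substitutes

Fishing fleet West's profit: π = x_{West}(107 − 2(x_{West} + x_{South})) − 40x_{West} − 1.5x_{West}².
∂π/∂x_{West} = 67 − 7x_{West} − 2x_{South} = 0, so x_{West} = 67/7 − (2/7)x_{South}.
The best-response slope dx_{West}/dx_{South} = −2/7 < 0: the reaction function is downward-sloping, so the choices are strategic substitutes.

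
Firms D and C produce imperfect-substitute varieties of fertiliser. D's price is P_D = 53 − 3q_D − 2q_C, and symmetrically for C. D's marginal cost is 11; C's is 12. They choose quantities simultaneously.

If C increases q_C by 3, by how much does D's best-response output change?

Firm D's profit: π = q_D(53 − 3q_D − 2q_C) − 11q_D.
∂π/∂q_D = 42 − 6q_D − 2q_C = 0 ⇒ q_D = 7 − (1/3)q_C.
The reaction-function slope is −1/3, so a 3-unit rise in q_C moves q_D by −1/3 × 3 = −1. D's best response falls — the actions are strategic substitutes.

-1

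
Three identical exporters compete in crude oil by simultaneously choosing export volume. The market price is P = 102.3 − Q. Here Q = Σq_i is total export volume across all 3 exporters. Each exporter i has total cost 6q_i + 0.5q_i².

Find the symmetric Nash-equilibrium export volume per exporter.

A representative exporter's profit is π_i = q_i(102.3 − Q) − 6q_i − 0.5q_i², with Q = q_i + Σ_{j≠i} q_j.
First-order condition: 96.3 − 3q_i − Σ_{j≠i} q_j = 0.
In a symmetric equilibrium every exporter chooses the same q, so Σ_{j≠i} q_j = 2q. The condition becomes 96.3 − 5q = 0, giving q = 96.3/5 = 19.26.

19.26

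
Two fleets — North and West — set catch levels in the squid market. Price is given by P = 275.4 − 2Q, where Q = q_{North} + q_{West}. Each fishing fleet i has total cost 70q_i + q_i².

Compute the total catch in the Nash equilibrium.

51.35

Fishing fleet North's profit: π = q_{North}(275.4 − 2(q_{North} + q_{West})) − 70q_{North} − q_{North}².
∂π/∂q_{North} = 205.4 − 6q_{North} − 2q_{West} = 0, so q_{North} = 1027/30 − (1/3)q_{West}.
By symmetry q_{West} = q_{North}; substituting into the reaction function, (4/3)q_{North} = 1027/30 and q_{North} = 25.675.
Total catch: 25.675 + 25.675 = 51.35.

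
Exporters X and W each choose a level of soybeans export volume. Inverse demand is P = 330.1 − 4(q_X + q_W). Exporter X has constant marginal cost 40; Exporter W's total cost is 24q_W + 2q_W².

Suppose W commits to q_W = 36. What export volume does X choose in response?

Exporter X's profit: π = q_X(330.1 − 4(q_X + q_W)) − 40q_X.
∂π/∂q_X = 290.1 − 8q_X − 4q_W = 0, so q_X = 36.2625 − 0.5q_W.
At q_W = 36: q_X = 36.2625 − 0.5·36 = 18.2625.

18.2625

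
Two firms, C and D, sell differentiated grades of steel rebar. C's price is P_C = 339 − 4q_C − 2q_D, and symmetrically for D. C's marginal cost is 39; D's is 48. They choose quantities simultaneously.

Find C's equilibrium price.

160.2

Firm C's profit: π = q_C(339 − 4q_C − 2q_D) − 39q_C.
∂π/∂q_C = 300 − 8q_C − 2q_D = 0 ⇒ q_C = 37.5 − 0.25q_D.
Similarly q_D = 36.375 − 0.25q_C.
Solving the two reaction functions simultaneously: (1 − (−0.25)(−0.25))q_C = 37.5 − 0.25·36.375, so 0.9375q_C = 909/32 and q_C = 30.3.
Then q_D = 36.375 − 0.25·30.3 = 28.8.
P_C = 339 − 4·30.3 − 2·28.8 = 160.2.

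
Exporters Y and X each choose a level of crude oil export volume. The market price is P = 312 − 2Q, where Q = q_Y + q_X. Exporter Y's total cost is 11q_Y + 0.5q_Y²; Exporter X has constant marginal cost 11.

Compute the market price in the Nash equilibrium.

Exporter Y's profit: π = q_Y(312 − 2(q_Y + q_X)) − 11q_Y − 0.5q_Y².
∂π/∂q_Y = 301 − 5q_Y − 2q_X = 0, so q_Y = 60.2 − 0.4q_X.
For X: ∂π/∂q_X = 301 − 4q_X − 2q_Y = 0 ⇒ q_X = 75.25 − 0.5q_Y.
Plugging q_X into Y's best response: q_Y = 60.2 − 0.4(75.25 − 0.5q_Y) ⇒ 0.8q_Y = 30.1, so q_Y = 37.625.
Then q_X = 75.25 − 0.5·37.625 = 56.4375.
Equilibrium price: P = 312 − 2·94.0625 = 123.875.

123.875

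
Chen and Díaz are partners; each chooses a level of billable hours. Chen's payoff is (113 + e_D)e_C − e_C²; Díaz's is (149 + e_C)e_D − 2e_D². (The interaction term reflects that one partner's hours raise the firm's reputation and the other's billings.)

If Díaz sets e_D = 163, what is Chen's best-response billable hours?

138

Expanding Chen's payoff: 113e_C + e_De_C − e_C².
∂π/∂e_C = 113 + e_D − 2e_C = 0, so e_C = 56.5 + 0.5e_D.
At e_D = 163: e_C = 56.5 + 0.5·163 = 138.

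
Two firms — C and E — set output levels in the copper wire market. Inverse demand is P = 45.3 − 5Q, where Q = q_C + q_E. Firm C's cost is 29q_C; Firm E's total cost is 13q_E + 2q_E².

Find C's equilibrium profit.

1.682

Firm C's profit: π = q_C(45.3 − 5(q_C + q_E)) − 29q_C.
∂π/∂q_C = 16.3 − 10q_C − 5q_E = 0, so q_C = 1.63 − 0.5q_E.
For E: ∂π/∂q_E = 32.3 − 14q_E − 5q_C = 0 ⇒ q_E = 323/140 − (5/14)q_C.
Plugging q_E into C's best response: q_C = 1.63 − 0.5(323/140 − (5/14)q_C) ⇒ (23/28)q_C = 667/1400, so q_C = 0.58.
Then q_E = 323/140 − (5/14)·0.58 = 2.1.
Price P = 45.3 − 5·2.68 = 31.9.
C's profit: (31.9 − 29)·0.58 = 1.682.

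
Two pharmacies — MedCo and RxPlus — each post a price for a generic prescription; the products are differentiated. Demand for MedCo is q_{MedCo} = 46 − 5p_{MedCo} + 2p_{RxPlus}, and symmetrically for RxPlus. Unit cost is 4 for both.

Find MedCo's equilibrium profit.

90.3125

MedCo's profit: π = (p_{MedCo} − 4)(46 − 5p_{MedCo} + 2p_{RxPlus}).
∂π/∂p_{MedCo} = 66 − 10p_{MedCo} + 2p_{RxPlus} = 0 ⇒ p_{MedCo} = 6.6 + 0.2p_{RxPlus}.
By symmetry p_{RxPlus} = p_{MedCo}; substituting into the reaction function, 0.8p_{MedCo} = 6.6 and p_{MedCo} = 8.25.
q_{MedCo} = 46 − 5·8.25 + 2·8.25 = 21.25.
Profit = (8.25 − 4)·21.25 = 90.3125.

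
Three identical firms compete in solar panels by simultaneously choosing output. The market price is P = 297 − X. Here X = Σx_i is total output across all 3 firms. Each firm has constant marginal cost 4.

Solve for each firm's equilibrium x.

73.25

A representative firm's profit is π_i = x_i(297 − X) − 4x_i, with X = x_i + Σ_{j≠i} x_j.
First-order condition: 293 − 2x_i − Σ_{j≠i} x_j = 0.
Imposing symmetry (x_j = x for all j) turns Σ_{j≠i} x_j into 2x, so 293 = 4x and x = 73.25.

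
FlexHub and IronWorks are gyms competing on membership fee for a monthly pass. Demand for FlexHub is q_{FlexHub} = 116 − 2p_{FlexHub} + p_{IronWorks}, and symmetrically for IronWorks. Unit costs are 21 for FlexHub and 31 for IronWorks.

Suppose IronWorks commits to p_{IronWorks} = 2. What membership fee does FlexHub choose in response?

FlexHub's profit: π = (p_{FlexHub} − 21)(116 − 2p_{FlexHub} + p_{IronWorks}).
∂π/∂p_{FlexHub} = 158 − 4p_{FlexHub} + p_{IronWorks} = 0 ⇒ p_{FlexHub} = 39.5 + 0.25p_{IronWorks}.
At p_{IronWorks} = 2: p_{FlexHub} = 39.5 + 0.25·2 = 40.

40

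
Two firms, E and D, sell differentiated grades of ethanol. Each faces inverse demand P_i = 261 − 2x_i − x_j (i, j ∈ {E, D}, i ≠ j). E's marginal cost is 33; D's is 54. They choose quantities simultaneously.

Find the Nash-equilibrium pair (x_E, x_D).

47, 40

Firm E's profit: π = x_E(261 − 2x_E − x_D) − 33x_E.
∂π/∂x_E = 228 − 4x_E − x_D = 0 ⇒ x_E = 57 − 0.25x_D.
Similarly x_D = 51.75 − 0.25x_E.
Plugging x_D into E's best response: x_E = 57 − 0.25(51.75 − 0.25x_E) ⇒ 0.9375x_E = 44.0625, so x_E = 47.
Then x_D = 51.75 − 0.25·47 = 40.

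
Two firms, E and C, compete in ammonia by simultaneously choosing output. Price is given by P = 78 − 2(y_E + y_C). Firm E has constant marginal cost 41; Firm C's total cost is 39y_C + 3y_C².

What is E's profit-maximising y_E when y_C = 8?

5.25

Firm E's profit: π = y_E(78 − 2(y_E + y_C)) − 41y_E.
∂π/∂y_E = 37 − 4y_E − 2y_C = 0, so y_E = 9.25 − 0.5y_C.
At y_C = 8: y_E = 9.25 − 0.5·8 = 5.25.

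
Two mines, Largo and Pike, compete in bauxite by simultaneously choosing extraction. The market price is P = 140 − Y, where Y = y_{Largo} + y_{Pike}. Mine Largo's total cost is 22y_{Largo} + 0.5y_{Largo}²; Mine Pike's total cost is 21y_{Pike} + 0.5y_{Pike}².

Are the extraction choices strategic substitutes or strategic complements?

Mine Largo's profit: π = y_{Largo}(140 − (y_{Largo} + y_{Pike})) − 22y_{Largo} − 0.5y_{Largo}².
∂π/∂y_{Largo} = 118 − 3y_{Largo} − y_{Pike} = 0, so y_{Largo} = 118/3 − (1/3)y_{Pike}.
The best-response slope dy_{Largo}/dy_{Pike} = −1/3 < 0: the reaction function is downward-sloping, so the choices are strategic substitutes.

strategic substitutes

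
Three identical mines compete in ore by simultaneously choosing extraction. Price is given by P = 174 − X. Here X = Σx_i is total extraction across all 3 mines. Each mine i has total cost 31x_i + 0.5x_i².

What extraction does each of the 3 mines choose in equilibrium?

A representative mine's profit is π_i = x_i(174 − X) − 31x_i − 0.5x_i², with X = x_i + Σ_{j≠i} x_j.
First-order condition: 143 − 3x_i − Σ_{j≠i} x_j = 0.
With identical mines, set every x_j = x: then 143 − 3x − 2x = 0, i.e. x = 143/5 = 28.6.

28.6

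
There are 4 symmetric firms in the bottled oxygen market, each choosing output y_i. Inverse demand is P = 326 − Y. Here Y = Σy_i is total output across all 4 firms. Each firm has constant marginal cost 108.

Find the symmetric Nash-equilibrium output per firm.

A representative firm's profit is π_i = y_i(326 − Y) − 108y_i, with Y = y_i + Σ_{j≠i} y_j.
First-order condition: 218 − 2y_i − Σ_{j≠i} y_j = 0.
Imposing symmetry (y_j = y for all j) turns Σ_{j≠i} y_j into 3y, so 218 = 5y and y = 43.6.

43.6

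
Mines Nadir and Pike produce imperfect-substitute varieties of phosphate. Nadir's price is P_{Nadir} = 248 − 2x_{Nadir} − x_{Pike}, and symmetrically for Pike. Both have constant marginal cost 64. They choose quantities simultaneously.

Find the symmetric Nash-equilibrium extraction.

36.8

Mine Nadir's profit: π = x_{Nadir}(248 − 2x_{Nadir} − x_{Pike}) − 64x_{Nadir}.
∂π/∂x_{Nadir} = 184 − 4x_{Nadir} − x_{Pike} = 0 ⇒ x_{Nadir} = 46 − 0.25x_{Pike}.
By symmetry x_{Pike} = x_{Nadir}; substituting into the reaction function, 1.25x_{Nadir} = 46 and x_{Nadir} = 36.8.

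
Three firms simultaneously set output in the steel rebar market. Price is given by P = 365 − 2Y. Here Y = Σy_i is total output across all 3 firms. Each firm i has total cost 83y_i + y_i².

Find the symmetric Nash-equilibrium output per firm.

28.2

A representative firm's profit is π_i = y_i(365 − 2Y) − 83y_i − y_i², with Y = y_i + Σ_{j≠i} y_j.
First-order condition: 282 − 6y_i − 2Σ_{j≠i} y_j = 0.
In a symmetric equilibrium every firm chooses the same y, so Σ_{j≠i} y_j = 2y. The condition becomes 282 − 10y = 0, giving y = 282/10 = 28.2.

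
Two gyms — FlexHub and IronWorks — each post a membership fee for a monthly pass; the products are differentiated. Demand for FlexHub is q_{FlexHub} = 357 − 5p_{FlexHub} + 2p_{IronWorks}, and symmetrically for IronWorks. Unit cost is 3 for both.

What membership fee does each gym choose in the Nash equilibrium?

FlexHub's profit: π = (p_{FlexHub} − 3)(357 − 5p_{FlexHub} + 2p_{IronWorks}).
∂π/∂p_{FlexHub} = 372 − 10p_{FlexHub} + 2p_{IronWorks} = 0 ⇒ p_{FlexHub} = 37.2 + 0.2p_{IronWorks}.
By symmetry p_{IronWorks} = p_{FlexHub}; substituting into the reaction function, 0.8p_{FlexHub} = 37.2 and p_{FlexHub} = 46.5.

46.5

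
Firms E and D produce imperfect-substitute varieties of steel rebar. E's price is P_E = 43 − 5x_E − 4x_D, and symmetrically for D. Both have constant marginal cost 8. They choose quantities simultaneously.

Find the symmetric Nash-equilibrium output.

Firm E's profit: π = x_E(43 − 5x_E − 4x_D) − 8x_E.
∂π/∂x_E = 35 − 10x_E − 4x_D = 0 ⇒ x_E = 3.5 − 0.4x_D.
Setting x_E = x_D in the reaction function: x_E = 3.5 − 0.4x_E, so x_E = 3.5 / 1.4 = 2.5.

2.5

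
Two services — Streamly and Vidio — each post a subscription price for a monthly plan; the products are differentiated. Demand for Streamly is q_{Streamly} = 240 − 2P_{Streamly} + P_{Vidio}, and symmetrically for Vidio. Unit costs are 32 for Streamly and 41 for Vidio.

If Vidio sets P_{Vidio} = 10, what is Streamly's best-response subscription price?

78.5

Streamly's profit: π = (P_{Streamly} − 32)(240 − 2P_{Streamly} + P_{Vidio}).
∂π/∂P_{Streamly} = 304 − 4P_{Streamly} + P_{Vidio} = 0 ⇒ P_{Streamly} = 76 + 0.25P_{Vidio}.
At P_{Vidio} = 10: P_{Streamly} = 76 + 0.25·10 = 78.5.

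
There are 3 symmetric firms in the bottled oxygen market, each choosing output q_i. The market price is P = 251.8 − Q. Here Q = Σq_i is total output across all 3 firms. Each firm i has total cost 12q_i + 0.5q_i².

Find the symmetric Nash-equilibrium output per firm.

A representative firm's profit is π_i = q_i(251.8 − Q) − 12q_i − 0.5q_i², with Q = q_i + Σ_{j≠i} q_j.
First-order condition: 239.8 − 3q_i − Σ_{j≠i} q_j = 0.
With identical firms, set every q_j = q: then 239.8 − 3q − 2q = 0, i.e. q = 239.8/5 = 47.96.

47.96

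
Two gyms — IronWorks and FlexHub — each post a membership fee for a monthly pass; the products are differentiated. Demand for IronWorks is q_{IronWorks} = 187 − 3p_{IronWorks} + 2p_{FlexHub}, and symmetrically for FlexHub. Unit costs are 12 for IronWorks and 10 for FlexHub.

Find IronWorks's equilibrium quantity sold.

IronWorks's profit: π = (p_{IronWorks} − 12)(187 − 3p_{IronWorks} + 2p_{FlexHub}).
∂π/∂p_{IronWorks} = 223 − 6p_{IronWorks} + 2p_{FlexHub} = 0 ⇒ p_{IronWorks} = 223/6 + (1/3)p_{FlexHub}.
Similarly p_{FlexHub} = 217/6 + (1/3)p_{IronWorks}.
Plugging p_{FlexHub} into IronWorks's best response: p_{IronWorks} = 223/6 + (1/3)(217/6 + (1/3)p_{IronWorks}) ⇒ (8/9)p_{IronWorks} = 443/9, so p_{IronWorks} = 55.375.
Then p_{FlexHub} = 217/6 + (1/3)·55.375 = 54.625.
q_{IronWorks} = 187 − 3·55.375 + 2·54.625 = 130.125.

130.125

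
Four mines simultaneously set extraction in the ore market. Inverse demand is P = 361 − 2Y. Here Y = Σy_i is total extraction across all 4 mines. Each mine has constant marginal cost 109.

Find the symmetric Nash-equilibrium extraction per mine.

A representative mine's profit is π_i = y_i(361 − 2Y) − 109y_i, with Y = y_i + Σ_{j≠i} y_j.
First-order condition: 252 − 4y_i − 2Σ_{j≠i} y_j = 0.
Imposing symmetry (y_j = y for all j) turns Σ_{j≠i} y_j into 3y, so 252 = 10y and y = 25.2.

25.2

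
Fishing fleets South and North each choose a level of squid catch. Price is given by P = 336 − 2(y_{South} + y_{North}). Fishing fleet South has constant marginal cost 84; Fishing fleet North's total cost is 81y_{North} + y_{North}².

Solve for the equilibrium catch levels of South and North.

Fishing fleet South's profit: π = y_{South}(336 − 2(y_{South} + y_{North})) − 84y_{South}.
∂π/∂y_{South} = 252 − 4y_{South} − 2y_{North} = 0, so y_{South} = 63 − 0.5y_{North}.
For North: ∂π/∂y_{North} = 255 − 6y_{North} − 2y_{South} = 0 ⇒ y_{North} = 42.5 − (1/3)y_{South}.
Plugging y_{North} into South's best response: y_{South} = 63 − 0.5(42.5 − (1/3)y_{South}) ⇒ (5/6)y_{South} = 41.75, so y_{South} = 50.1.
Then y_{North} = 42.5 − (1/3)·50.1 = 25.8.

50.1, 25.8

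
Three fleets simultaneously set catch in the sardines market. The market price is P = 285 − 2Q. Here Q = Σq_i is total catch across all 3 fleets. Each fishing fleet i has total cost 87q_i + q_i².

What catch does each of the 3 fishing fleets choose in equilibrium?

A representative fishing fleet's profit is π_i = q_i(285 − 2Q) − 87q_i − q_i², with Q = q_i + Σ_{j≠i} q_j.
First-order condition: 198 − 6q_i − 2Σ_{j≠i} q_j = 0.
With identical fishing fleets, set every q_j = q: then 198 − 6q − 4q = 0, i.e. q = 198/10 = 19.8.

19.8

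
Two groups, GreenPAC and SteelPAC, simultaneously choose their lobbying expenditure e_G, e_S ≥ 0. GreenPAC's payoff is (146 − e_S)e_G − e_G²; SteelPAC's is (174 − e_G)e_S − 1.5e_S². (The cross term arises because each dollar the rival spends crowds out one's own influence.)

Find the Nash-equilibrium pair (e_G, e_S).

52.8, 40.4

Expanding GreenPAC's payoff: 146e_G − e_Se_G − e_G².
∂π/∂e_G = 146 − e_S − 2e_G = 0, so e_G = 73 − 0.5e_S.
Likewise for SteelPAC: e_S = 58 − (1/3)e_G.
Solving the two reaction functions simultaneously: (1 − (−0.5)(−1/3))e_G = 73 − 0.5·58, so (5/6)e_G = 44 and e_G = 52.8.
Then e_S = 58 − (1/3)·52.8 = 40.4.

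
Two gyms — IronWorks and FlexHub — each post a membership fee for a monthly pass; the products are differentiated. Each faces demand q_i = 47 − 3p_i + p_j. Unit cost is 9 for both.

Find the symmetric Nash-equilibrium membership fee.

IronWorks's profit: π = (p_{IronWorks} − 9)(47 − 3p_{IronWorks} + p_{FlexHub}).
∂π/∂p_{IronWorks} = 74 − 6p_{IronWorks} + p_{FlexHub} = 0 ⇒ p_{IronWorks} = 37/3 + (1/6)p_{FlexHub}.
Setting p_{IronWorks} = p_{FlexHub} in the reaction function: p_{IronWorks} = 37/3 + (1/6)p_{IronWorks}, so p_{IronWorks} = (37/3) / (5/6) = 14.8.

14.8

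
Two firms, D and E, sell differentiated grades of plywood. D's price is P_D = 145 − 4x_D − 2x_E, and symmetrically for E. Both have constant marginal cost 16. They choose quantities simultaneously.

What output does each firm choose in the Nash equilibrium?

12.9

Firm D's profit: π = x_D(145 − 4x_D − 2x_E) − 16x_D.
∂π/∂x_D = 129 − 8x_D − 2x_E = 0 ⇒ x_D = 16.125 − 0.25x_E.
By symmetry x_E = x_D; substituting into the reaction function, 1.25x_D = 16.125 and x_D = 12.9.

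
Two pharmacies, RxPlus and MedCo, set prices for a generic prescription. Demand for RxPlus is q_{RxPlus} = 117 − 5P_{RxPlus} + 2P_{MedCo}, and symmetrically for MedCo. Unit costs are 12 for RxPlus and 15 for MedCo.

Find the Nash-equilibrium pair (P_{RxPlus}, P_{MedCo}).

22.4375, 23.6875

RxPlus's profit: π = (P_{RxPlus} − 12)(117 − 5P_{RxPlus} + 2P_{MedCo}).
∂π/∂P_{RxPlus} = 177 − 10P_{RxPlus} + 2P_{MedCo} = 0 ⇒ P_{RxPlus} = 17.7 + 0.2P_{MedCo}.
Similarly P_{MedCo} = 19.2 + 0.2P_{RxPlus}.
Substituting the second reaction function into the first: P_{RxPlus} = 17.7 + 0.2(19.2 + 0.2P_{RxPlus}), which gives 0.96P_{RxPlus} = 21.54 ⇒ P_{RxPlus} = 22.4375.
Then P_{MedCo} = 19.2 + 0.2·22.4375 = 23.6875.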